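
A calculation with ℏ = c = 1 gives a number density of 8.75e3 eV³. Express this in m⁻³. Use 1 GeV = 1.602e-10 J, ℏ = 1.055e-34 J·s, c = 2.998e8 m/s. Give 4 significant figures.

1.137e24 m⁻³

Number density is [L]⁻³ = [E]³/(ℏc)³.
1 GeV³ → 1/(ℏc)³ × (1 GeV in J)³ = 1.299e47 m⁻³.
Convert the energy scale: 8.75e3 eV³ = 8.75e-24 GeV³.
Result: 8.75e-24 × 1.299e47 = 1.137e24 m⁻³.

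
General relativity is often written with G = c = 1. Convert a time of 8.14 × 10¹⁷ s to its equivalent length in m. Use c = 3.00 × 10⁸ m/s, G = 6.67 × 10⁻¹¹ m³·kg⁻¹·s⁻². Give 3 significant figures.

Time → length via c.
8.14 × 10¹⁷ s × (c) = 2.44 × 10²⁶ m

2.44 × 10²⁶ m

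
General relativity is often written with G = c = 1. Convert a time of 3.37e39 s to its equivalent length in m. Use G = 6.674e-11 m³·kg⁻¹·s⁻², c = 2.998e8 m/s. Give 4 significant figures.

1.010e48 m

Time → length via c.
3.37e39 s × (c) = 1.010e48 m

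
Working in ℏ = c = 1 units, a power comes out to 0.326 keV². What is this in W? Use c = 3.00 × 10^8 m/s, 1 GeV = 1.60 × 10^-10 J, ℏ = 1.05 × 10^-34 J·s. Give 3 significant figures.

Power is [E]/[T] = [E]²/ℏ.
1 GeV² → 1/ℏ × (1 GeV in J)² = 2.44 × 10^14 W.
Convert the energy scale: 0.326 keV² = 3.26 × 10^-13 GeV².
Result: 3.26 × 10^-13 × 2.44 × 10^14 = 79.5 W.

79.5 W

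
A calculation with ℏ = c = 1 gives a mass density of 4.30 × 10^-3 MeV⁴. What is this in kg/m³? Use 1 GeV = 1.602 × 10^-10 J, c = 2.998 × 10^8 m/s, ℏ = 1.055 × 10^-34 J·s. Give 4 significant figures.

9.959 × 10^5 kg/m³

Mass density is [E]/(c²[L]³) = [E]⁴/(ℏ³c⁵).
1 GeV⁴ → 1/(ℏ³c⁵) × (1 GeV in J)⁴ = 2.316 × 10^20 kg/m³.
Convert the energy scale: 4.30 × 10^-3 MeV⁴ = 4.30 × 10^-15 GeV⁴.
Result: 4.30 × 10^-15 × 2.316 × 10^20 = 9.959 × 10^5 kg/m³.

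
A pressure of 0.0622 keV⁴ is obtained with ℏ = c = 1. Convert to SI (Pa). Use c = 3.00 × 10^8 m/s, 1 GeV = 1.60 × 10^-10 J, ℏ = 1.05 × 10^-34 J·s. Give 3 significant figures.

1.30 × 10^12 Pa

Pressure is [E]/[L]³ = [E]⁴/(ℏc)³.
1 GeV⁴ → 1/(ℏc)³ × (1 GeV in J)⁴ = 2.10 × 10^37 Pa.
Convert the energy scale: 0.0622 keV⁴ = 6.22 × 10^-26 GeV⁴.
Result: 6.22 × 10^-26 × 2.10 × 10^37 = 1.30 × 10^12 Pa.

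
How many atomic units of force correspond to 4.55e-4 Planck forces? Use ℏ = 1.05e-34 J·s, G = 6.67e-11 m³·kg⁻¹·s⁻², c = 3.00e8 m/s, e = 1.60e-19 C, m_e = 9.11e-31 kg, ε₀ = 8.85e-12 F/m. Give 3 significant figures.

6.63e47

Planck force: F_P = c⁴/G = 1.21e44 N
atomic unit of force: F_au = E_h/a₀ = m_e²e⁶/((4πε₀)³ℏ⁴) = 8.33e-8 N
4.55e-4 × 1.21e44 / 8.33e-8 = 6.63e47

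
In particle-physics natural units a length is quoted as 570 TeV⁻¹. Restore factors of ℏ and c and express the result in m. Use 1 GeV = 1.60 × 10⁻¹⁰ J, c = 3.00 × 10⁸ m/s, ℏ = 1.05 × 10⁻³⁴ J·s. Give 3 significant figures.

1.12 × 10⁻¹⁶ m

A length is [E]⁻¹ in ℏ=c=1; restore one factor of ℏc.
1 GeV⁻¹ → ℏc × (1 GeV in J)⁻¹ = 1.97 × 10⁻¹⁶ m.
Convert the energy scale: 570 TeV⁻¹ = 0.570 GeV⁻¹.
Result: 0.570 × 1.97 × 10⁻¹⁶ = 1.12 × 10⁻¹⁶ m.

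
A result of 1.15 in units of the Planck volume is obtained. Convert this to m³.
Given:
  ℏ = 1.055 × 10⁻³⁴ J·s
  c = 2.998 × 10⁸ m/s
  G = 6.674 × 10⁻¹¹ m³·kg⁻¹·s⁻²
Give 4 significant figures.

One Planck volume: V_P = (ℏG/c³)^(3/2) = 4.224 × 10⁻¹⁰⁵ m³.
1.15 × 4.224 × 10⁻¹⁰⁵ m³ = 4.858 × 10⁻¹⁰⁵ m³

4.858 × 10⁻¹⁰⁵ m³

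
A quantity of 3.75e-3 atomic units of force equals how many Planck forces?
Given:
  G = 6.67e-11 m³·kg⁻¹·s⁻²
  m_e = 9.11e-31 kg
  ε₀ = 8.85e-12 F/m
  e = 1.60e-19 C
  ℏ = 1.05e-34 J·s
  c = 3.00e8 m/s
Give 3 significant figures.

2.57e-54

atomic unit of force: F_au = E_h/a₀ = m_e²e⁶/((4πε₀)³ℏ⁴) = 8.33e-8 N
Planck force: F_P = c⁴/G = 1.21e44 N
3.75e-3 × 8.33e-8 / 1.21e44 = 2.57e-54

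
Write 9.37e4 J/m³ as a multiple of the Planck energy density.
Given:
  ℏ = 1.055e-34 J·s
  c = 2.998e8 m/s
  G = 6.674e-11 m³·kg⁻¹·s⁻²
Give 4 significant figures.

Planck energy density: u_P = c⁷/(ℏG²) = 4.632e113 J/m³.
9.37e4 / 4.632e113 = 2.023e-109

2.023e-109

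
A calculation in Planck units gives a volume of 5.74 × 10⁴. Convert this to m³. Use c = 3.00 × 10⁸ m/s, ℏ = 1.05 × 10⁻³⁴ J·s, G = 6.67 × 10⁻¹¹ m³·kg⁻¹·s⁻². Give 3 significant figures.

One Planck volume: V_P = (ℏG/c³)^(3/2) = 4.18 × 10⁻¹⁰⁵ m³.
5.74 × 10⁴ × 4.18 × 10⁻¹⁰⁵ m³ = 2.40 × 10⁻¹⁰⁰ m³

2.40 × 10⁻¹⁰⁰ m³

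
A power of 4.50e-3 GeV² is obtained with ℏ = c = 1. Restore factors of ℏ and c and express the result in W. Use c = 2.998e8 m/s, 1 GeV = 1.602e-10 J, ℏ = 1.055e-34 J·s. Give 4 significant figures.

1.095e12 W

Power is [E]/[T] = [E]²/ℏ.
1 GeV² → 1/ℏ × (1 GeV in J)² = 2.433e14 W.
Result: 4.50e-3 × 2.433e14 = 1.095e12 W.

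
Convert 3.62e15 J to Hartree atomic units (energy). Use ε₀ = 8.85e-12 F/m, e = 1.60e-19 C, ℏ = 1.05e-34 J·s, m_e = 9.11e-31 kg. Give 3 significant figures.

8.27e32

hartree: E_h = m_e e⁴/(4πε₀ℏ)² = 4.38e-18 J.
3.62e15 / 4.38e-18 = 8.27e32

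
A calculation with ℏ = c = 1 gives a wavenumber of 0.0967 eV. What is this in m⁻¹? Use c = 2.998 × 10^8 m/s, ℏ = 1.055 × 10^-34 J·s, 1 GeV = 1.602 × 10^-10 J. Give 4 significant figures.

4.898 × 10^5 m⁻¹

Inverse length is [E]/(ℏc).
1 GeV → 1/(ℏc) × (1 GeV in J) = 5.065 × 10^15 m⁻¹.
Convert the energy scale: 0.0967 eV = 9.67 × 10^-11 GeV.
Result: 9.67 × 10^-11 × 5.065 × 10^15 = 4.898 × 10^5 m⁻¹.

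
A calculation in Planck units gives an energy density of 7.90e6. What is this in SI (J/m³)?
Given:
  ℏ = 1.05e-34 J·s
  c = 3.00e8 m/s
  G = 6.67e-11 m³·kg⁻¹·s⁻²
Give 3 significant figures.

One Planck energy density: u_P = c⁷/(ℏG²) = 4.68e113 J/m³.
7.90e6 × 4.68e113 J/m³ = 3.70e120 J/m³

3.70e120 J/m³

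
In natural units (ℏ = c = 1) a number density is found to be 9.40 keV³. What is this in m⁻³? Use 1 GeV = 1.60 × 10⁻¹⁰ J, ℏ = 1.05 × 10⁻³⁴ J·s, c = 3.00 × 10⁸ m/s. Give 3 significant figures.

1.23 × 10³⁰ m⁻³

Number density is [L]⁻³ = [E]³/(ℏc)³.
1 GeV³ → 1/(ℏc)³ × (1 GeV in J)³ = 1.31 × 10⁴⁷ m⁻³.
Convert the energy scale: 9.40 keV³ = 9.40 × 10⁻¹⁸ GeV³.
Result: 9.40 × 10⁻¹⁸ × 1.31 × 10⁴⁷ = 1.23 × 10³⁰ m⁻³.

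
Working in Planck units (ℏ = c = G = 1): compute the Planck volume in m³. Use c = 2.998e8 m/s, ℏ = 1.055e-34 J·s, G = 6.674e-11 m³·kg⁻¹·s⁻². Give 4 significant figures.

4.224e-105 m³

Dimensional analysis gives V_P = (ℏG/c³)^(3/2).
  = √(1.784e-209)
  = 4.224e-105 m³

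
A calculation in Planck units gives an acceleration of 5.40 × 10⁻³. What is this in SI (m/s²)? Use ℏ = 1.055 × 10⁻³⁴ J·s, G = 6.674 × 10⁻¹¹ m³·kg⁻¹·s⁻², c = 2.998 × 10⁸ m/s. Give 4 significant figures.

3.003 × 10⁴⁹ m/s²

One Planck acceleration: a_P = √(c⁷/(ℏG)) = 5.560 × 10⁵¹ m/s².
5.40 × 10⁻³ × 5.560 × 10⁵¹ m/s² = 3.003 × 10⁴⁹ m/s²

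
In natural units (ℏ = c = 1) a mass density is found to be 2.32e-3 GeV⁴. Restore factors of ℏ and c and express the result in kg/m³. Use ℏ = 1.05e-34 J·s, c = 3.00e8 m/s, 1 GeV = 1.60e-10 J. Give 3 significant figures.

5.40e17 kg/m³

Mass density is [E]/(c²[L]³) = [E]⁴/(ℏ³c⁵).
1 GeV⁴ → 1/(ℏ³c⁵) × (1 GeV in J)⁴ = 2.33e20 kg/m³.
Result: 2.32e-3 × 2.33e20 = 5.40e17 kg/m³.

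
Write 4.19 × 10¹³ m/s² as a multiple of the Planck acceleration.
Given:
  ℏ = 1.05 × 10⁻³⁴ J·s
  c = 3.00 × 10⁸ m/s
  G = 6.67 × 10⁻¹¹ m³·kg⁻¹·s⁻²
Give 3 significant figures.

Planck acceleration: a_P = √(c⁷/(ℏG)) = 5.59 × 10⁵¹ m/s².
4.19 × 10¹³ / 5.59 × 10⁵¹ = 7.50 × 10⁻³⁹

7.50 × 10⁻³⁹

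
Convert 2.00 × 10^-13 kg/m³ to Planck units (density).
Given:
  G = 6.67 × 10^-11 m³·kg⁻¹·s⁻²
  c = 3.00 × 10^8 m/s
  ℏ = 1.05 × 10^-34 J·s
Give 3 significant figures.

Planck density: ρ_P = c⁵/(ℏG²) = 5.20 × 10^96 kg/m³.
2.00 × 10^-13 / 5.20 × 10^96 = 3.84 × 10^-110

3.84 × 10^-110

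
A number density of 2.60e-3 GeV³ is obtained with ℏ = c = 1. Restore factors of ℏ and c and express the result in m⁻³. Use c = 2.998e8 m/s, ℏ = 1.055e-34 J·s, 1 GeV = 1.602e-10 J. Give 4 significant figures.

Number density is [L]⁻³ = [E]³/(ℏc)³.
1 GeV³ → 1/(ℏc)³ × (1 GeV in J)³ = 1.299e47 m⁻³.
Result: 2.60e-3 × 1.299e47 = 3.378e44 m⁻³.

3.378e44 m⁻³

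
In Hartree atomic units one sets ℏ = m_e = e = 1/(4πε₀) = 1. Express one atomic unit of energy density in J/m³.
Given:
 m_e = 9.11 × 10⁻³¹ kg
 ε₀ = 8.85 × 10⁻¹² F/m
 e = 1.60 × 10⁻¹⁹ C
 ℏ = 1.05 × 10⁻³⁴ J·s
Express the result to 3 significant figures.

3.01 × 10¹³ J/m³

u_au = E_h/a₀³ = m_e⁴e¹⁰/((4πε₀)⁵ℏ⁸)
E_h = 4.38 × 10⁻¹⁸ J
a₀ = 5.26 × 10⁻¹¹ m
E_h/a₀³ = 3.01 × 10¹³ J/m³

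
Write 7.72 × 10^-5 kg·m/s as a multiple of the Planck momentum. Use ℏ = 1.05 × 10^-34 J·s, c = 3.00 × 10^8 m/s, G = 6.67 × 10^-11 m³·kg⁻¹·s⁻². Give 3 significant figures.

1.18 × 10^-5

Planck momentum: p_P = √(ℏc³/G) = 6.52 kg·m/s.
7.72 × 10^-5 / 6.52 = 1.18 × 10^-5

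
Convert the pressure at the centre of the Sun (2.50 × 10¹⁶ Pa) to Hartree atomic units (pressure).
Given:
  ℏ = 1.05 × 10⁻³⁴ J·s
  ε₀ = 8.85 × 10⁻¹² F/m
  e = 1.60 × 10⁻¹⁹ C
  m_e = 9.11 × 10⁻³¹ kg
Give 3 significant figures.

830

atomic unit of pressure: P_au = E_h/a₀³ = m_e⁴e¹⁰/((4πε₀)⁵ℏ⁸) = 3.01 × 10¹³ Pa.
2.50 × 10¹⁶ / 3.01 × 10¹³ = 830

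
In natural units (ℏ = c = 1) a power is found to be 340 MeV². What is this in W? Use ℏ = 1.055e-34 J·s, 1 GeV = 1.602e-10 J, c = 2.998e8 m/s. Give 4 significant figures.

Power is [E]/[T] = [E]²/ℏ.
1 GeV² → 1/ℏ × (1 GeV in J)² = 2.433e14 W.
Convert the energy scale: 340 MeV² = 3.40e-4 GeV².
Result: 3.40e-4 × 2.433e14 = 8.271e10 W.

8.271e10 W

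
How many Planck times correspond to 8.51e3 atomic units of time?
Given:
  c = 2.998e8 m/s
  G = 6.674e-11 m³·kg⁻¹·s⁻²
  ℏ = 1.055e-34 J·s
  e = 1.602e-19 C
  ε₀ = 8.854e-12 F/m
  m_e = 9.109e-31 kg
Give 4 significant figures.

atomic unit of time: τ_au = (4πε₀)²ℏ³/(m_e e⁴) = 2.423e-17 s
Planck time: t_P = √(ℏG/c⁵) = 5.392e-44 s
8.51e3 × 2.423e-17 / 5.392e-44 = 3.824e30

3.824e30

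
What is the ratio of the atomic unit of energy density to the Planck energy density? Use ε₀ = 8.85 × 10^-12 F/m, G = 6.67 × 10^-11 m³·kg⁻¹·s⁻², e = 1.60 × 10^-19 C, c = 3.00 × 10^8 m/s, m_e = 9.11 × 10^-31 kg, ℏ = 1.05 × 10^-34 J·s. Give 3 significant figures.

atomic unit of energy density: u_au = E_h/a₀³ = m_e⁴e¹⁰/((4πε₀)⁵ℏ⁸) = 3.01 × 10^13 J/m³
Planck energy density: u_P = c⁷/(ℏG²) = 4.68 × 10^113 J/m³
ratio = 3.01 × 10^13 / 4.68 × 10^113 = 6.44 × 10^-101

6.44 × 10^-101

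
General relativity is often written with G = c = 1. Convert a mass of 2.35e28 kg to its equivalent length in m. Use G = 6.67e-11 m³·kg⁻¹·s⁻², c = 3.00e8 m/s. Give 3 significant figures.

In G = c = 1 units mass has dimensions of length; the conversion factor is G/c².
2.35e28 kg × (G/c²) = 17.4 m

17.4 m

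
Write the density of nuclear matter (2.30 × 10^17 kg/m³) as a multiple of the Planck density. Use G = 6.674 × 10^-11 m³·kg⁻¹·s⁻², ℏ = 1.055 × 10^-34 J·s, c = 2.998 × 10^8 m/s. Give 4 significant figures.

4.463 × 10^-80

Planck density: ρ_P = c⁵/(ℏG²) = 5.154 × 10^96 kg/m³.
2.30 × 10^17 / 5.154 × 10^96 = 4.463 × 10^-80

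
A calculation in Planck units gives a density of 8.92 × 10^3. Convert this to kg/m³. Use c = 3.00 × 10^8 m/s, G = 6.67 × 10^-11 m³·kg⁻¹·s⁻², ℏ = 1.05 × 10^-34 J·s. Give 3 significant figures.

4.64 × 10^100 kg/m³

One Planck density: ρ_P = c⁵/(ℏG²) = 5.20 × 10^96 kg/m³.
8.92 × 10^3 × 5.20 × 10^96 kg/m³ = 4.64 × 10^100 kg/m³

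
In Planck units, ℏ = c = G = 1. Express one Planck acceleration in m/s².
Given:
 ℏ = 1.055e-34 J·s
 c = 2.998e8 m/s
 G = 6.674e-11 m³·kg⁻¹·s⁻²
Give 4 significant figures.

5.560e51 m/s²

From ℏ = c = G = 1 the acceleration scale is a_P = √(c⁷/(ℏG)).
  = √(3.092e103)
  = 5.560e51 m/s²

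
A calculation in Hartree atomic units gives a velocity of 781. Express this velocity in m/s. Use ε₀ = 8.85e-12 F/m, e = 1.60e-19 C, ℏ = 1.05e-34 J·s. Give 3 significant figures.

1.71e9 m/s

One atomic unit of velocity: v_au = e²/(4πε₀ℏ) = 2.19e6 m/s.
781 × 2.19e6 m/s = 1.71e9 m/s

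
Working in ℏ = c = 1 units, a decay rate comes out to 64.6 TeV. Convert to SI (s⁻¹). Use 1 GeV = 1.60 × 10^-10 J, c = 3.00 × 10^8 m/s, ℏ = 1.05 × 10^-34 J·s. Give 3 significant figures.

A rate is [E]/ℏ; divide by ℏ.
1 GeV → 1/ℏ × (1 GeV in J) = 1.52 × 10^24 s⁻¹.
Convert the energy scale: 64.6 TeV = 6.46 × 10^4 GeV.
Result: 6.46 × 10^4 × 1.52 × 10^24 = 9.84 × 10^28 s⁻¹.

9.84 × 10^28 s⁻¹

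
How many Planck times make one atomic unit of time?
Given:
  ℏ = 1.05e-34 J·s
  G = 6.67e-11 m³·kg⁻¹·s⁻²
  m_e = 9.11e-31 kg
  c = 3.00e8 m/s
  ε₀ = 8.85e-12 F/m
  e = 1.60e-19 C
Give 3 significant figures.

atomic unit of time: τ_au = (4πε₀)²ℏ³/(m_e e⁴) = 2.40e-17 s
Planck time: t_P = √(ℏG/c⁵) = 5.37e-44 s
ratio = 2.40e-17 / 5.37e-44 = 4.47e26

4.47e26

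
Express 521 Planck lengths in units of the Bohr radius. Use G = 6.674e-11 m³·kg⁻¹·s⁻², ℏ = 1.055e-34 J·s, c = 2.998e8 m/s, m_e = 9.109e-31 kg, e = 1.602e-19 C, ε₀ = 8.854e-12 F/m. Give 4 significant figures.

1.590e-22

Planck length: ℓ_P = √(ℏG/c³) = 1.616e-35 m
Bohr radius: a₀ = 4πε₀ℏ²/(m_e e²) = 5.297e-11 m
521 × 1.616e-35 / 5.297e-11 = 1.590e-22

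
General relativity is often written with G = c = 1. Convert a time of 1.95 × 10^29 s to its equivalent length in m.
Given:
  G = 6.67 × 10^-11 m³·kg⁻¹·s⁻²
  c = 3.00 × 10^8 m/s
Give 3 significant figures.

Time → length via c.
1.95 × 10^29 s × (c) = 5.85 × 10^37 m

5.85 × 10^37 m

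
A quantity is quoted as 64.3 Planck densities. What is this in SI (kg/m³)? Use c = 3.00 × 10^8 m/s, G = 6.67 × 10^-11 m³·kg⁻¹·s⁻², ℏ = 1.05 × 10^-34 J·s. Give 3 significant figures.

3.34 × 10^98 kg/m³

One Planck density: ρ_P = c⁵/(ℏG²) = 5.20 × 10^96 kg/m³.
64.3 × 5.20 × 10^96 kg/m³ = 3.34 × 10^98 kg/m³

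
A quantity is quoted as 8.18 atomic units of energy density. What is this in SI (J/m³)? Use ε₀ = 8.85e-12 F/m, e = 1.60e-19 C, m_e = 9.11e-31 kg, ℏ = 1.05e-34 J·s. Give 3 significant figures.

One atomic unit of energy density: u_au = E_h/a₀³ = m_e⁴e¹⁰/((4πε₀)⁵ℏ⁸) = 3.01e13 J/m³.
8.18 × 3.01e13 J/m³ = 2.46e14 J/m³

2.46e14 J/m³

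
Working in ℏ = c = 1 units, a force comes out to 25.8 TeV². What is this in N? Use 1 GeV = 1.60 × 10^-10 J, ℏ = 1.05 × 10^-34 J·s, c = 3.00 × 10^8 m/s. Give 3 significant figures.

2.10 × 10^13 N

Force is [E]/[L] = [E]²/(ℏc); restore (ℏc)⁻¹.
1 GeV² → 1/(ℏc) × (1 GeV in J)² = 8.13 × 10^5 N.
Convert the energy scale: 25.8 TeV² = 2.58 × 10^7 GeV².
Result: 2.58 × 10^7 × 8.13 × 10^5 = 2.10 × 10^13 N.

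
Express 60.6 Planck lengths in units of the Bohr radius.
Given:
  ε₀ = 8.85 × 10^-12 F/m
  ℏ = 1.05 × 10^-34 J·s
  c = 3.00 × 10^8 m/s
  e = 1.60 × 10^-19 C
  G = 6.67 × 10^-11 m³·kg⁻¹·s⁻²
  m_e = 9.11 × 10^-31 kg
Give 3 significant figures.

Planck length: ℓ_P = √(ℏG/c³) = 1.61 × 10^-35 m
Bohr radius: a₀ = 4πε₀ℏ²/(m_e e²) = 5.26 × 10^-11 m
60.6 × 1.61 × 10^-35 / 5.26 × 10^-11 = 1.86 × 10^-23

1.86 × 10^-23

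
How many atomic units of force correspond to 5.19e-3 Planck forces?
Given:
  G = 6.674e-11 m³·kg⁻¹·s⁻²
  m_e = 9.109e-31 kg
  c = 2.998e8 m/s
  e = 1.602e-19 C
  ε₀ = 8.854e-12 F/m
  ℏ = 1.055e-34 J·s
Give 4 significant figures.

Planck force: F_P = c⁴/G = 1.210e44 N
atomic unit of force: F_au = E_h/a₀ = m_e²e⁶/((4πε₀)³ℏ⁴) = 8.220e-8 N
5.19e-3 × 1.210e44 / 8.220e-8 = 7.643e48

7.643e48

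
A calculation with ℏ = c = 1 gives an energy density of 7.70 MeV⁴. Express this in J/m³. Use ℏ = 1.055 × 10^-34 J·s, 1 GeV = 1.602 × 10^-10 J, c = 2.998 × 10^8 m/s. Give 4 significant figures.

[E]/[L]³ = [E]⁴/(ℏc)³; restore (ℏc)⁻³.
1 GeV⁴ → 1/(ℏc)³ × (1 GeV in J)⁴ = 2.082 × 10^37 J/m³.
Convert the energy scale: 7.70 MeV⁴ = 7.70 × 10^-12 GeV⁴.
Result: 7.70 × 10^-12 × 2.082 × 10^37 = 1.603 × 10^26 J/m³.

1.603 × 10^26 J/m³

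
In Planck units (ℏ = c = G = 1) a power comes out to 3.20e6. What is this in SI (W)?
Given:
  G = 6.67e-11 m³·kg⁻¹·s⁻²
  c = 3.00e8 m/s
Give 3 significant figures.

1.17e59 W

One Planck power: P_P = c⁵/G = 3.64e52 W.
3.20e6 × 3.64e52 W = 1.17e59 W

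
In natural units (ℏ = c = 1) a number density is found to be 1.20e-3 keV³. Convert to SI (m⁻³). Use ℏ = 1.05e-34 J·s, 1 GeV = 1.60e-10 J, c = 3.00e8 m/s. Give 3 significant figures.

1.57e26 m⁻³

Number density is [L]⁻³ = [E]³/(ℏc)³.
1 GeV³ → 1/(ℏc)³ × (1 GeV in J)³ = 1.31e47 m⁻³.
Convert the energy scale: 1.20e-3 keV³ = 1.20e-21 GeV³.
Result: 1.20e-21 × 1.31e47 = 1.57e26 m⁻³.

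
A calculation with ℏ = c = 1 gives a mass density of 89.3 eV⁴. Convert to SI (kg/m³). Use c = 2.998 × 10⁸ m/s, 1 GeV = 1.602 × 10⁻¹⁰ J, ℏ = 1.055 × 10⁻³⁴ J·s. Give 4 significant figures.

2.068 × 10⁻¹⁴ kg/m³

Mass density is [E]/(c²[L]³) = [E]⁴/(ℏ³c⁵).
1 GeV⁴ → 1/(ℏ³c⁵) × (1 GeV in J)⁴ = 2.316 × 10²⁰ kg/m³.
Convert the energy scale: 89.3 eV⁴ = 8.93 × 10⁻³⁵ GeV⁴.
Result: 8.93 × 10⁻³⁵ × 2.316 × 10²⁰ = 2.068 × 10⁻¹⁴ kg/m³.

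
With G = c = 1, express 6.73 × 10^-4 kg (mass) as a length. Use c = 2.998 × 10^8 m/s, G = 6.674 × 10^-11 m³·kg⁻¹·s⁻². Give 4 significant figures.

4.997 × 10^-31 m

In G = c = 1 units mass has dimensions of length; the conversion factor is G/c².
6.73 × 10^-4 kg × (G/c²) = 4.997 × 10^-31 m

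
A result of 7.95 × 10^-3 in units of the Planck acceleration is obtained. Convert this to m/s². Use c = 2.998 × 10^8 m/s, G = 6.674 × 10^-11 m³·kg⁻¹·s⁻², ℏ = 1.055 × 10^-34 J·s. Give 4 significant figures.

One Planck acceleration: a_P = √(c⁷/(ℏG)) = 5.560 × 10^51 m/s².
7.95 × 10^-3 × 5.560 × 10^51 m/s² = 4.420 × 10^49 m/s²

4.420 × 10^49 m/s²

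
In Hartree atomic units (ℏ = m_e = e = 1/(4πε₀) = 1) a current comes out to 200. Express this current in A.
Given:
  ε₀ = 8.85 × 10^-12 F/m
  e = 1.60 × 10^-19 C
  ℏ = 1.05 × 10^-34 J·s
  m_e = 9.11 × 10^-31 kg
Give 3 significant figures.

One atomic unit of electric current: I_au = e E_h/ℏ = m_e e⁵/((4πε₀)²ℏ³) = 6.67 × 10^-3 A.
200 × 6.67 × 10^-3 A = 1.33 A

1.33 A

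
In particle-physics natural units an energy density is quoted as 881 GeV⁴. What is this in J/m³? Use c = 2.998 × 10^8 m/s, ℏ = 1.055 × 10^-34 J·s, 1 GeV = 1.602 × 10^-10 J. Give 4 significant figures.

1.834 × 10^40 J/m³

[E]/[L]³ = [E]⁴/(ℏc)³; restore (ℏc)⁻³.
1 GeV⁴ → 1/(ℏc)³ × (1 GeV in J)⁴ = 2.082 × 10^37 J/m³.
Result: 881 × 2.082 × 10^37 = 1.834 × 10^40 J/m³.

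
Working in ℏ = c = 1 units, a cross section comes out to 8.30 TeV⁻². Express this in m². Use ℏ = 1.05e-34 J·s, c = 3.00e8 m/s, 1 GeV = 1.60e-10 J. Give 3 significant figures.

3.22e-37 m²

Area is [L]² = [E]⁻²·(ℏc)²; restore (ℏc)².
1 GeV⁻² → (ℏc)² × (1 GeV in J)⁻² = 3.88e-32 m².
Convert the energy scale: 8.30 TeV⁻² = 8.30e-6 GeV⁻².
Result: 8.30e-6 × 3.88e-32 = 3.22e-37 m².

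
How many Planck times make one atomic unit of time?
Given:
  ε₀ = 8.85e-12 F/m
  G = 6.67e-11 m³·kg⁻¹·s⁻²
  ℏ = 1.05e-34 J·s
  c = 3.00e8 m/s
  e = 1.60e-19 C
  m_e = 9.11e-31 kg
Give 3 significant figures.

atomic unit of time: τ_au = (4πε₀)²ℏ³/(m_e e⁴) = 2.40e-17 s
Planck time: t_P = √(ℏG/c⁵) = 5.37e-44 s
ratio = 2.40e-17 / 5.37e-44 = 4.47e26

4.47e26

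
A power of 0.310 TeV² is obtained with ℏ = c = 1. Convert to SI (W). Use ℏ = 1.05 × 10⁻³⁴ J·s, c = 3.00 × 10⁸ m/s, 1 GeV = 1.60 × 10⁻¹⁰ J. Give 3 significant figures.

7.56 × 10¹⁹ W

Power is [E]/[T] = [E]²/ℏ.
1 GeV² → 1/ℏ × (1 GeV in J)² = 2.44 × 10¹⁴ W.
Convert the energy scale: 0.310 TeV² = 3.10 × 10⁵ GeV².
Result: 3.10 × 10⁵ × 2.44 × 10¹⁴ = 7.56 × 10¹⁹ W.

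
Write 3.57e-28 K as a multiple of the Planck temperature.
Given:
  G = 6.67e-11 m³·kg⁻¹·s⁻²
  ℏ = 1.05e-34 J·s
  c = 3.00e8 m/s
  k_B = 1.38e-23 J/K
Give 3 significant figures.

Planck temperature: T_P = √(ℏc⁵/G) / k_B = 1.42e32 K.
3.57e-28 / 1.42e32 = 2.52e-60

2.52e-60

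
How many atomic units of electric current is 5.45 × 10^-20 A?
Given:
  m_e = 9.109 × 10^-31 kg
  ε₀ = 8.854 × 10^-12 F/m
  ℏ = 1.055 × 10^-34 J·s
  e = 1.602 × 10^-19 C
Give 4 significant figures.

8.243 × 10^-18

atomic unit of electric current: I_au = e E_h/ℏ = m_e e⁵/((4πε₀)²ℏ³) = 6.612 × 10^-3 A.
5.45 × 10^-20 / 6.612 × 10^-3 = 8.243 × 10^-18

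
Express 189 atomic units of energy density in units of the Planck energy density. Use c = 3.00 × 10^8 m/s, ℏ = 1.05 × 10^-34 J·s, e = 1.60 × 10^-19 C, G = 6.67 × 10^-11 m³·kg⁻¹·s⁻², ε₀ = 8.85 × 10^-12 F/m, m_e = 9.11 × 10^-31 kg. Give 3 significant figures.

atomic unit of energy density: u_au = E_h/a₀³ = m_e⁴e¹⁰/((4πε₀)⁵ℏ⁸) = 3.01 × 10^13 J/m³
Planck energy density: u_P = c⁷/(ℏG²) = 4.68 × 10^113 J/m³
189 × 3.01 × 10^13 / 4.68 × 10^113 = 1.22 × 10^-98

1.22 × 10^-98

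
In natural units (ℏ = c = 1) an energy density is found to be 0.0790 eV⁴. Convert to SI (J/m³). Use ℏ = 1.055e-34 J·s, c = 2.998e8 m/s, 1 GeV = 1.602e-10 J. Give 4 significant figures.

1.644 J/m³

[E]/[L]³ = [E]⁴/(ℏc)³; restore (ℏc)⁻³.
1 GeV⁴ → 1/(ℏc)³ × (1 GeV in J)⁴ = 2.082e37 J/m³.
Convert the energy scale: 0.0790 eV⁴ = 7.90e-38 GeV⁴.
Result: 7.90e-38 × 2.082e37 = 1.644 J/m³.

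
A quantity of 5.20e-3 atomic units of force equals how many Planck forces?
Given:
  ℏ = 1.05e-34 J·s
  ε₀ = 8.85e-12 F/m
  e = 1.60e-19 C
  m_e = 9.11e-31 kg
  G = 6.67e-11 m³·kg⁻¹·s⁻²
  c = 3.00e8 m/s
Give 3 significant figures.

3.57e-54

atomic unit of force: F_au = E_h/a₀ = m_e²e⁶/((4πε₀)³ℏ⁴) = 8.33e-8 N
Planck force: F_P = c⁴/G = 1.21e44 N
5.20e-3 × 8.33e-8 / 1.21e44 = 3.57e-54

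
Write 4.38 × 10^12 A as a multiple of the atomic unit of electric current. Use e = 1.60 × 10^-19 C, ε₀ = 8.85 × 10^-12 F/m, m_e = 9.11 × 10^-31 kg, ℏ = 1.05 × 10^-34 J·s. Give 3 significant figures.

atomic unit of electric current: I_au = e E_h/ℏ = m_e e⁵/((4πε₀)²ℏ³) = 6.67 × 10^-3 A.
4.38 × 10^12 / 6.67 × 10^-3 = 6.56 × 10^14

6.56 × 10^14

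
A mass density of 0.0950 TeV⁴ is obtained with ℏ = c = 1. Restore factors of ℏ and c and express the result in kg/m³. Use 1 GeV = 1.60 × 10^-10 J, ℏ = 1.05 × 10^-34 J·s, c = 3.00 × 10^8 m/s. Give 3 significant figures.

2.21 × 10^31 kg/m³

Mass density is [E]/(c²[L]³) = [E]⁴/(ℏ³c⁵).
1 GeV⁴ → 1/(ℏ³c⁵) × (1 GeV in J)⁴ = 2.33 × 10^20 kg/m³.
Convert the energy scale: 0.0950 TeV⁴ = 9.50 × 10^10 GeV⁴.
Result: 9.50 × 10^10 × 2.33 × 10^20 = 2.21 × 10^31 kg/m³.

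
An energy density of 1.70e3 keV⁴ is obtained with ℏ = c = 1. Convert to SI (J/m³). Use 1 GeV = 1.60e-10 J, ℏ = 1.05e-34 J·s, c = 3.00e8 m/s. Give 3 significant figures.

[E]/[L]³ = [E]⁴/(ℏc)³; restore (ℏc)⁻³.
1 GeV⁴ → 1/(ℏc)³ × (1 GeV in J)⁴ = 2.10e37 J/m³.
Convert the energy scale: 1.70e3 keV⁴ = 1.70e-21 GeV⁴.
Result: 1.70e-21 × 2.10e37 = 3.56e16 J/m³.

3.56e16 J/m³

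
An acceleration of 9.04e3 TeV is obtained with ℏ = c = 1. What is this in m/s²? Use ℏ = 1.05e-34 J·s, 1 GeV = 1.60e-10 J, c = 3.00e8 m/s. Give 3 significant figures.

4.13e39 m/s²

Acceleration is [L]/[T]² = c·[E]/ℏ.
1 GeV → c/ℏ × (1 GeV in J) = 4.57e32 m/s².
Convert the energy scale: 9.04e3 TeV = 9.04e6 GeV.
Result: 9.04e6 × 4.57e32 = 4.13e39 m/s².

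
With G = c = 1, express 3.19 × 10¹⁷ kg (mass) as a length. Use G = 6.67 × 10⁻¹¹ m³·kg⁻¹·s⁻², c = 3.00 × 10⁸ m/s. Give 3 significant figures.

In G = c = 1 units mass has dimensions of length; the conversion factor is G/c².
3.19 × 10¹⁷ kg × (G/c²) = 2.36 × 10⁻¹⁰ m

2.36 × 10⁻¹⁰ m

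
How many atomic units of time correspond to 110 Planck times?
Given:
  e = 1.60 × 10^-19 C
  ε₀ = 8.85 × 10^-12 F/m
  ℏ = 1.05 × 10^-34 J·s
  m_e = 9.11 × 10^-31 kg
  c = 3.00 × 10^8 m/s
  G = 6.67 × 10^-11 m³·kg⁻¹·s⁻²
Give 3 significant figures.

Planck time: t_P = √(ℏG/c⁵) = 5.37 × 10^-44 s
atomic unit of time: τ_au = (4πε₀)²ℏ³/(m_e e⁴) = 2.40 × 10^-17 s
110 × 5.37 × 10^-44 / 2.40 × 10^-17 = 2.46 × 10^-25

2.46 × 10^-25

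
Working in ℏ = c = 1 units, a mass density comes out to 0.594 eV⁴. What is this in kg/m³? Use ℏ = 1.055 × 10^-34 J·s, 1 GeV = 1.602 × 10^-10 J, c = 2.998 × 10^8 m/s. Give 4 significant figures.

1.376 × 10^-16 kg/m³

Mass density is [E]/(c²[L]³) = [E]⁴/(ℏ³c⁵).
1 GeV⁴ → 1/(ℏ³c⁵) × (1 GeV in J)⁴ = 2.316 × 10^20 kg/m³.
Convert the energy scale: 0.594 eV⁴ = 5.94 × 10^-37 GeV⁴.
Result: 5.94 × 10^-37 × 2.316 × 10^20 = 1.376 × 10^-16 kg/m³.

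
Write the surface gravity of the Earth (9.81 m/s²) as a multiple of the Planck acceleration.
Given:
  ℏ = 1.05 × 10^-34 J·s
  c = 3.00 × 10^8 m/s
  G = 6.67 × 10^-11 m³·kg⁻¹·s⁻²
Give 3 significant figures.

1.76 × 10^-51

Planck acceleration: a_P = √(c⁷/(ℏG)) = 5.59 × 10^51 m/s².
9.81 / 5.59 × 10^51 = 1.76 × 10^-51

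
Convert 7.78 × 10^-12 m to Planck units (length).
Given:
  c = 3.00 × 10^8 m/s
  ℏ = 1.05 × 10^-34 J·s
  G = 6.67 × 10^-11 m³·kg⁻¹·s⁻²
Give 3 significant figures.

4.83 × 10^23

Planck length: ℓ_P = √(ℏG/c³) = 1.61 × 10^-35 m.
7.78 × 10^-12 / 1.61 × 10^-35 = 4.83 × 10^23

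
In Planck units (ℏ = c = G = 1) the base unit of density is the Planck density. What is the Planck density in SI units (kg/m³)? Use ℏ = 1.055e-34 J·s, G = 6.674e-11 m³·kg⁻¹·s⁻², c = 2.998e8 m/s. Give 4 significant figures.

5.154e96 kg/m³

ρ_P = c⁵/(ℏG²)
  = 2.422e42 / 4.699e-55
  = 5.154e96 kg/m³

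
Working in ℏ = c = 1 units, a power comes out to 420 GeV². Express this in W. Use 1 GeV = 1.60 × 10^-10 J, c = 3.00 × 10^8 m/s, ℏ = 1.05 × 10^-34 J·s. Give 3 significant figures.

1.02 × 10^17 W

Power is [E]/[T] = [E]²/ℏ.
1 GeV² → 1/ℏ × (1 GeV in J)² = 2.44 × 10^14 W.
Result: 420 × 2.44 × 10^14 = 1.02 × 10^17 W.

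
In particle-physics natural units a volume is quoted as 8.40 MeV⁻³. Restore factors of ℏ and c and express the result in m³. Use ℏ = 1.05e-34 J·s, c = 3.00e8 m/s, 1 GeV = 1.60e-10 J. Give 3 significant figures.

6.41e-38 m³

Volume is [L]³ = [E]⁻³·(ℏc)³.
1 GeV⁻³ → (ℏc)³ × (1 GeV in J)⁻³ = 7.63e-48 m³.
Convert the energy scale: 8.40 MeV⁻³ = 8.40e9 GeV⁻³.
Result: 8.40e9 × 7.63e-48 = 6.41e-38 m³.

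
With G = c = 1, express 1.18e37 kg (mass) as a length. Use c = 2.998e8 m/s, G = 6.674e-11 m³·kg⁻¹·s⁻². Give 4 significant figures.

8.762e9 m

In G = c = 1 units mass has dimensions of length; the conversion factor is G/c².
1.18e37 kg × (G/c²) = 8.762e9 m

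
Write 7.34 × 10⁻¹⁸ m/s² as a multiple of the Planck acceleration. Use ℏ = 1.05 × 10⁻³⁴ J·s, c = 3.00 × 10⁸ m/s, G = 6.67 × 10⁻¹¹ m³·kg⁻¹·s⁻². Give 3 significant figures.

Planck acceleration: a_P = √(c⁷/(ℏG)) = 5.59 × 10⁵¹ m/s².
7.34 × 10⁻¹⁸ / 5.59 × 10⁵¹ = 1.31 × 10⁻⁶⁹

1.31 × 10⁻⁶⁹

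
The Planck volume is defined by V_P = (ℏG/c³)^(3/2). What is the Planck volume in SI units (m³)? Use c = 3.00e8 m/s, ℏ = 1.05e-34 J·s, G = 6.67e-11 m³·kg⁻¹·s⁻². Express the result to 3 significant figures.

4.18e-105 m³

V_P = (ℏG/c³)^(3/2)
  = √(1.75e-209)
  = 4.18e-105 m³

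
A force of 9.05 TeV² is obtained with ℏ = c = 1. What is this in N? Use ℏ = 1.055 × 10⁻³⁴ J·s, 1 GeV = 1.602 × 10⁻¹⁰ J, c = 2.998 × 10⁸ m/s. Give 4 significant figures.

Force is [E]/[L] = [E]²/(ℏc); restore (ℏc)⁻¹.
1 GeV² → 1/(ℏc) × (1 GeV in J)² = 8.114 × 10⁵ N.
Convert the energy scale: 9.05 TeV² = 9.05 × 10⁶ GeV².
Result: 9.05 × 10⁶ × 8.114 × 10⁵ = 7.343 × 10¹² N.

7.343 × 10¹² N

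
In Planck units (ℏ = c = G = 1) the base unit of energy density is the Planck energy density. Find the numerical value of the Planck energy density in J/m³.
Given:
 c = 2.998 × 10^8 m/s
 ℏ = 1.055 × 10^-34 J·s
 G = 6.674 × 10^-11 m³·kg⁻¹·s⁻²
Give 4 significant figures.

4.632 × 10^113 J/m³

u_P = c⁷/(ℏG²)
  = 2.177 × 10^59 / 4.699 × 10^-55
  = 4.632 × 10^113 J/m³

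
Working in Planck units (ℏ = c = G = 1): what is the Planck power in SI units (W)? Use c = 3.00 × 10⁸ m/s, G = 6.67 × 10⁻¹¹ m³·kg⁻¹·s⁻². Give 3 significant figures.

3.64 × 10⁵² W

From ℏ = c = G = 1 the power scale is P_P = c⁵/G.
  = 2.43 × 10⁴² / 6.67 × 10⁻¹¹
  = 3.64 × 10⁵² W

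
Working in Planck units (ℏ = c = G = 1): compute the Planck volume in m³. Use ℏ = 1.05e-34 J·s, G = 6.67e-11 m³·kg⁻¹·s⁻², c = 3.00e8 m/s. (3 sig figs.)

From ℏ = c = G = 1 the volume scale is V_P = (ℏG/c³)^(3/2).
  = √(1.75e-209)
  = 4.18e-105 m³

4.18e-105 m³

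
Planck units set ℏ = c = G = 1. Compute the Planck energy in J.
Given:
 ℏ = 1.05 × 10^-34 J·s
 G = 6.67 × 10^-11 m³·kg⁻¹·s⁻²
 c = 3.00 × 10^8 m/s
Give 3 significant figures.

1.96 × 10^9 J

The unique combination of the constants set to 1 with dimensions of energy is E_P = √(ℏc⁵/G).
  = √(3.83 × 10^18)
  = 1.96 × 10^9 J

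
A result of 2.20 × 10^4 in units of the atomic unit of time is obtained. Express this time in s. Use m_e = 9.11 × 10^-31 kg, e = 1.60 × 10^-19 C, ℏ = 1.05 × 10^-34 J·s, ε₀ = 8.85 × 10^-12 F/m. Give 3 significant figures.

5.28 × 10^-13 s

One atomic unit of time: τ_au = (4πε₀)²ℏ³/(m_e e⁴) = 2.40 × 10^-17 s.
2.20 × 10^4 × 2.40 × 10^-17 s = 5.28 × 10^-13 s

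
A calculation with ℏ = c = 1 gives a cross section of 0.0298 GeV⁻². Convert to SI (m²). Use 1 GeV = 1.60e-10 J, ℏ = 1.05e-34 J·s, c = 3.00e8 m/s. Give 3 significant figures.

1.16e-33 m²

Area is [L]² = [E]⁻²·(ℏc)²; restore (ℏc)².
1 GeV⁻² → (ℏc)² × (1 GeV in J)⁻² = 3.88e-32 m².
Result: 0.0298 × 3.88e-32 = 1.16e-33 m².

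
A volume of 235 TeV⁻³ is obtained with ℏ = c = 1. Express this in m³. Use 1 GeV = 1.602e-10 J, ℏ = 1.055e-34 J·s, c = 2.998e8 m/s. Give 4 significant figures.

Volume is [L]³ = [E]⁻³·(ℏc)³.
1 GeV⁻³ → (ℏc)³ × (1 GeV in J)⁻³ = 7.696e-48 m³.
Convert the energy scale: 235 TeV⁻³ = 2.35e-7 GeV⁻³.
Result: 2.35e-7 × 7.696e-48 = 1.809e-54 m³.

1.809e-54 m³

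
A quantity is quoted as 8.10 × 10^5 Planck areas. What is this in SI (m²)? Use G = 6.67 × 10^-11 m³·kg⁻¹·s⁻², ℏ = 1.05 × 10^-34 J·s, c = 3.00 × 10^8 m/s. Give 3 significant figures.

2.10 × 10^-64 m²

One Planck area: A_P = ℏG/c³ = 2.59 × 10^-70 m².
8.10 × 10^5 × 2.59 × 10^-70 m² = 2.10 × 10^-64 m²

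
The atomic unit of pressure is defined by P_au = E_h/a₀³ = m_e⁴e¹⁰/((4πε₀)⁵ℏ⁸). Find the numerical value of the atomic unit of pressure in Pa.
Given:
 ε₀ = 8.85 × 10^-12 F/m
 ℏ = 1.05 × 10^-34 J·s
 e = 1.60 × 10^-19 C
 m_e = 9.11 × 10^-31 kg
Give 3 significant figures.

3.01 × 10^13 Pa

P_au = E_h/a₀³ = m_e⁴e¹⁰/((4πε₀)⁵ℏ⁸)
E_h = 4.38 × 10^-18 J
a₀ = 5.26 × 10^-11 m
E_h/a₀³ = 3.01 × 10^13 Pa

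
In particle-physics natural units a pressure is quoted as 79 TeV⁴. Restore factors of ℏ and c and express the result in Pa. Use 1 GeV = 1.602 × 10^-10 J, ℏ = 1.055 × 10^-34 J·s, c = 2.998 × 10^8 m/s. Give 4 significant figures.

Pressure is [E]/[L]³ = [E]⁴/(ℏc)³.
1 GeV⁴ → 1/(ℏc)³ × (1 GeV in J)⁴ = 2.082 × 10^37 Pa.
Convert the energy scale: 79 TeV⁴ = 7.90 × 10^13 GeV⁴.
Result: 7.90 × 10^13 × 2.082 × 10^37 = 1.644 × 10^51 Pa.

1.644 × 10^51 Pa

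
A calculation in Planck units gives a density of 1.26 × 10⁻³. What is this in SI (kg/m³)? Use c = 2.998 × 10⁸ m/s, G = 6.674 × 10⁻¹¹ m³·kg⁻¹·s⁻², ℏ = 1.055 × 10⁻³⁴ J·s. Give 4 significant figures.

One Planck density: ρ_P = c⁵/(ℏG²) = 5.154 × 10⁹⁶ kg/m³.
1.26 × 10⁻³ × 5.154 × 10⁹⁶ kg/m³ = 6.494 × 10⁹³ kg/m³

6.494 × 10⁹³ kg/m³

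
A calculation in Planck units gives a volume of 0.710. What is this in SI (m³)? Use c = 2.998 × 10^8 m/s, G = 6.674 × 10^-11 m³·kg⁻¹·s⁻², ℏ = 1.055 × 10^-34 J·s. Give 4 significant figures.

One Planck volume: V_P = (ℏG/c³)^(3/2) = 4.224 × 10^-105 m³.
0.710 × 4.224 × 10^-105 m³ = 2.999 × 10^-105 m³

2.999 × 10^-105 m³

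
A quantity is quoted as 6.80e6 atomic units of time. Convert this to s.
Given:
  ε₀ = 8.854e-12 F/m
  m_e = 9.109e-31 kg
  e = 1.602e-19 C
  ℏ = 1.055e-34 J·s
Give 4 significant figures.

1.648e-10 s

One atomic unit of time: τ_au = (4πε₀)²ℏ³/(m_e e⁴) = 2.423e-17 s.
6.80e6 × 2.423e-17 s = 1.648e-10 s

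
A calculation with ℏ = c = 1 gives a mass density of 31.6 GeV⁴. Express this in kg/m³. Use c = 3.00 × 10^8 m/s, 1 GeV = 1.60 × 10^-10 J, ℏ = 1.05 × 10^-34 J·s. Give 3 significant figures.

Mass density is [E]/(c²[L]³) = [E]⁴/(ℏ³c⁵).
1 GeV⁴ → 1/(ℏ³c⁵) × (1 GeV in J)⁴ = 2.33 × 10^20 kg/m³.
Result: 31.6 × 2.33 × 10^20 = 7.36 × 10^21 kg/m³.

7.36 × 10^21 kg/m³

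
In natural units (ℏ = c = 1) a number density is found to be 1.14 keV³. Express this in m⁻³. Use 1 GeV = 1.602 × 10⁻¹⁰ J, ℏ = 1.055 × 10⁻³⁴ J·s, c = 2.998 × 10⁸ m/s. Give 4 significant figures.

1.481 × 10²⁹ m⁻³

Number density is [L]⁻³ = [E]³/(ℏc)³.
1 GeV³ → 1/(ℏc)³ × (1 GeV in J)³ = 1.299 × 10⁴⁷ m⁻³.
Convert the energy scale: 1.14 keV³ = 1.14 × 10⁻¹⁸ GeV³.
Result: 1.14 × 10⁻¹⁸ × 1.299 × 10⁴⁷ = 1.481 × 10²⁹ m⁻³.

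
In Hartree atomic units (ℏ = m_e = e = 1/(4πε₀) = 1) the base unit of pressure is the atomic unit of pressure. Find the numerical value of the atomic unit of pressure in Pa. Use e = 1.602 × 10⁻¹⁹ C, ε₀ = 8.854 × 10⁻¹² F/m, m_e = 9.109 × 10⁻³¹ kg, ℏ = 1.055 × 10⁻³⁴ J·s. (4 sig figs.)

P_au = E_h/a₀³ = m_e⁴e¹⁰/((4πε₀)⁵ℏ⁸)
E_h = 4.354 × 10⁻¹⁸ J
a₀ = 5.297 × 10⁻¹¹ m
E_h/a₀³ = 2.929 × 10¹³ Pa

2.929 × 10¹³ Pa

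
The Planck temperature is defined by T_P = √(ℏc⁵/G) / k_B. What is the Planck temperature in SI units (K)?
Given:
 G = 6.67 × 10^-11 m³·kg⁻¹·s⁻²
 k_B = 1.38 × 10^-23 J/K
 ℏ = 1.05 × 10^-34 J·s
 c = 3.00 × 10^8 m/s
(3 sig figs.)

1.42 × 10^32 K

T_P = √(ℏc⁵/G) / k_B
  = √(3.83 × 10^18) × 7.25 × 10^22
  = 1.42 × 10^32 K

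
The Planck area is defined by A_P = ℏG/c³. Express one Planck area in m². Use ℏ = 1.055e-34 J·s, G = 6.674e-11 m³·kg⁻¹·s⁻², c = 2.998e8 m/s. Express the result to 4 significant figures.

2.613e-70 m²

A_P = ℏG/c³
  = 7.041e-45 / 2.695e25
  = 2.613e-70 m²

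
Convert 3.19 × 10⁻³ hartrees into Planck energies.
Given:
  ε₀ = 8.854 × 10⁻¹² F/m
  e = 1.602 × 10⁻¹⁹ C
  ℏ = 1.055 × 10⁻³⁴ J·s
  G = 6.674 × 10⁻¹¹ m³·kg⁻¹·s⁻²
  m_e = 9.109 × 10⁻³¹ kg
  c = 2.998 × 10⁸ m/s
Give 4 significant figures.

hartree: E_h = m_e e⁴/(4πε₀ℏ)² = 4.354 × 10⁻¹⁸ J
Planck energy: E_P = √(ℏc⁵/G) = 1.957 × 10⁹ J
3.19 × 10⁻³ × 4.354 × 10⁻¹⁸ / 1.957 × 10⁹ = 7.099 × 10⁻³⁰

7.099 × 10⁻³⁰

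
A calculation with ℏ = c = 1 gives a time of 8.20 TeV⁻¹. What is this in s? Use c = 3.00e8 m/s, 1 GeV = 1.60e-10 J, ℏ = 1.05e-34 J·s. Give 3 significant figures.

5.38e-27 s

A time is [E]⁻¹ in ℏ=c=1; restore one factor of ℏ.
1 GeV⁻¹ → ℏ × (1 GeV in J)⁻¹ = 6.56e-25 s.
Convert the energy scale: 8.20 TeV⁻¹ = 8.20e-3 GeV⁻¹.
Result: 8.20e-3 × 6.56e-25 = 5.38e-27 s.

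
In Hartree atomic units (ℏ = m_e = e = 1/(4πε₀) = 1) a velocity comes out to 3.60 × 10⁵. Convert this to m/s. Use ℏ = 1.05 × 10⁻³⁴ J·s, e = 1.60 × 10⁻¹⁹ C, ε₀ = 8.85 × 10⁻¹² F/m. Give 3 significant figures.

One atomic unit of velocity: v_au = e²/(4πε₀ℏ) = 2.19 × 10⁶ m/s.
3.60 × 10⁵ × 2.19 × 10⁶ m/s = 7.89 × 10¹¹ m/s

7.89 × 10¹¹ m/s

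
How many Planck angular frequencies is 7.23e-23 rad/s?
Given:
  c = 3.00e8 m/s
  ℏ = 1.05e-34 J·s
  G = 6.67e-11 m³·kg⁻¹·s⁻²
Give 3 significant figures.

Planck angular frequency: ω_P = √(c⁵/(ℏG)) = 1.86e43 rad/s.
7.23e-23 / 1.86e43 = 3.88e-66

3.88e-66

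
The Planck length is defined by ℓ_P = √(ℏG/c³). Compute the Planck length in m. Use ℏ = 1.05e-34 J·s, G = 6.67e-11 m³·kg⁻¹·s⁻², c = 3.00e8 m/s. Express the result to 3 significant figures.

1.61e-35 m

ℓ_P = √(ℏG/c³)
  = √(2.59e-70)
  = 1.61e-35 m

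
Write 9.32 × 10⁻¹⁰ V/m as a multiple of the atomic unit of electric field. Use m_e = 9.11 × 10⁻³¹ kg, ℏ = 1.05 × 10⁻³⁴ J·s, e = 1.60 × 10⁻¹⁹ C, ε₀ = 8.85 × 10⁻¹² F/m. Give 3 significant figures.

atomic unit of electric field: E_au = E_h/(e a₀) = m_e²e⁵/((4πε₀)³ℏ⁴) = 5.20 × 10¹¹ V/m.
9.32 × 10⁻¹⁰ / 5.20 × 10¹¹ = 1.79 × 10⁻²¹

1.79 × 10⁻²¹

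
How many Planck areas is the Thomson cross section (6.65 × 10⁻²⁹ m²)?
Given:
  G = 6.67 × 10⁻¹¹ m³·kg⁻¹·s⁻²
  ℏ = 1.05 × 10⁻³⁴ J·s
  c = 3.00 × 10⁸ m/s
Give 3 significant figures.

Planck area: A_P = ℏG/c³ = 2.59 × 10⁻⁷⁰ m².
6.65 × 10⁻²⁹ / 2.59 × 10⁻⁷⁰ = 2.56 × 10⁴¹

2.56 × 10⁴¹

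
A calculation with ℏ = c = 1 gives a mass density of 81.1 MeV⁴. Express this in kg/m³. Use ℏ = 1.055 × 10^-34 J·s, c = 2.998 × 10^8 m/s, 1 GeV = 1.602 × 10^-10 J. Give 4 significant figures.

Mass density is [E]/(c²[L]³) = [E]⁴/(ℏ³c⁵).
1 GeV⁴ → 1/(ℏ³c⁵) × (1 GeV in J)⁴ = 2.316 × 10^20 kg/m³.
Convert the energy scale: 81.1 MeV⁴ = 8.11 × 10^-11 GeV⁴.
Result: 8.11 × 10^-11 × 2.316 × 10^20 = 1.878 × 10^10 kg/m³.

1.878 × 10^10 kg/m³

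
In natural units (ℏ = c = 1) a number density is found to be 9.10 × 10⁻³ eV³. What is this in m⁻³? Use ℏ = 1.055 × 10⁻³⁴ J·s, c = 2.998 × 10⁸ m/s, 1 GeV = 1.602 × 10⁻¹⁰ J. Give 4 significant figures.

Number density is [L]⁻³ = [E]³/(ℏc)³.
1 GeV³ → 1/(ℏc)³ × (1 GeV in J)³ = 1.299 × 10⁴⁷ m⁻³.
Convert the energy scale: 9.10 × 10⁻³ eV³ = 9.10 × 10⁻³⁰ GeV³.
Result: 9.10 × 10⁻³⁰ × 1.299 × 10⁴⁷ = 1.182 × 10¹⁸ m⁻³.

1.182 × 10¹⁸ m⁻³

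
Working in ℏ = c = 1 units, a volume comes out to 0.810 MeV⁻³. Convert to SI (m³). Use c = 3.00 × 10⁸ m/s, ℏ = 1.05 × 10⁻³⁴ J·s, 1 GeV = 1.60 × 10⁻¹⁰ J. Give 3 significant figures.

Volume is [L]³ = [E]⁻³·(ℏc)³.
1 GeV⁻³ → (ℏc)³ × (1 GeV in J)⁻³ = 7.63 × 10⁻⁴⁸ m³.
Convert the energy scale: 0.810 MeV⁻³ = 8.10 × 10⁸ GeV⁻³.
Result: 8.10 × 10⁸ × 7.63 × 10⁻⁴⁸ = 6.18 × 10⁻³⁹ m³.

6.18 × 10⁻³⁹ m³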